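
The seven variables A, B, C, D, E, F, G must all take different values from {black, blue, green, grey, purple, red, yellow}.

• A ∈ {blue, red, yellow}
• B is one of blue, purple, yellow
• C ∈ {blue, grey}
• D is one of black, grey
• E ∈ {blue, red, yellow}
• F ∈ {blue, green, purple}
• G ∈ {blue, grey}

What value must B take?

Among the 7 variables, black fits only D (and all 7 values in {black, blue, green, grey, purple, red, yellow} must be used), so D = black.
The 6 still-open variables together cover exactly {blue, green, grey, purple, red, yellow} — 6 values for 6 variables — and green appears only in F's list, so F = green.
The 5 still-open variables draw from only 5 values {blue, grey, purple, red, yellow}, so each is used; only B can be purple, hence B = purple.

purple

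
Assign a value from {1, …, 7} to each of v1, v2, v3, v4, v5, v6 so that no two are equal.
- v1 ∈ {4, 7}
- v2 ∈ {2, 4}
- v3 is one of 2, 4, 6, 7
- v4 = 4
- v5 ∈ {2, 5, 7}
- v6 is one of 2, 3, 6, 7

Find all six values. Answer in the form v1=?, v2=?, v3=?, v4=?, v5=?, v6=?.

v4's domain is down to {4}, so v4 = 4. Strike 4 from v1, v2, v3.
v1 has just one choice, so v1 = 7. Strike 7 from v3, v5, v6.
That leaves v2 = 2. Eliminate 2 elsewhere: v3, v5, v6.
That leaves v3 = 6. So v6 can't be 6.
v5 has just one choice, so v5 = 5.
v6 has just one choice, so v6 = 3.

v1=7, v2=2, v3=6, v4=4, v5=5, v6=3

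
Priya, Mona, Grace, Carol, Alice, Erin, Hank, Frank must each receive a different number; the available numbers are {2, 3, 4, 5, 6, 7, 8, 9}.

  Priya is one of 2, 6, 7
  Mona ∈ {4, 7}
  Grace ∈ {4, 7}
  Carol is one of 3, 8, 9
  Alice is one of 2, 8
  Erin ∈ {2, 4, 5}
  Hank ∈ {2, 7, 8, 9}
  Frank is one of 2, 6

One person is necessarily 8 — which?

Among the 8 variables, 3 fits only Carol (and all 8 values in {2, 3, 4, 5, 6, 7, 8, 9} must be used), so Carol = 3.
Among the 7 still-open variables, 5 fits only Erin (and all 7 values in {2, 4, 5, 6, 7, 8, 9} must be used), so Erin = 5.
Among the 6 still-open variables, 9 fits only Hank (and all 6 values in {2, 4, 6, 7, 8, 9} must be used), so Hank = 9.
Among the 5 still-open variables, 8 fits only Alice (and all 5 values in {2, 4, 6, 7, 8} must be used), so Alice = 8.

Alice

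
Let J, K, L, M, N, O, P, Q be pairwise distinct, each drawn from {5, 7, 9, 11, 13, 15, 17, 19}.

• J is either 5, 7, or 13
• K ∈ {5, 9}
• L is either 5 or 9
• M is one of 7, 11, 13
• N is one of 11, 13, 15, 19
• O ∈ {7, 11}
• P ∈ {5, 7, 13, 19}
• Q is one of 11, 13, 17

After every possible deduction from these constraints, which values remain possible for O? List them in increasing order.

7, 11

Among the 8 variables, 15 fits only N (and all 8 values in {5, 7, 9, 11, 13, 15, 17, 19} must be used), so N = 15.
The 7 still-open variables together cover exactly {5, 7, 9, 11, 13, 17, 19} — 7 values for 7 variables — and 17 appears only in Q's list, so Q = 17.
The 6 still-open variables together cover exactly {5, 7, 9, 11, 13, 19} — 6 values for 6 variables — and 19 appears only in P's list, so P = 19.
K and L share exactly the 2 values {5, 9}; by pigeonhole those values go to them, so strike 5, 9 from J.
No further eliminations apply; O can still be any of 7, 11.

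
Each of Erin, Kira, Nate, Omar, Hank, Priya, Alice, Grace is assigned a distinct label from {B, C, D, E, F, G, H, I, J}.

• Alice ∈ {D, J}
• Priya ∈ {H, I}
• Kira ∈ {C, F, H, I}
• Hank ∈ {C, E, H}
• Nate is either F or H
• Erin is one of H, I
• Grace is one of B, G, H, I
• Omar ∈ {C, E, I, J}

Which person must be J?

The 2 variables Erin and Priya are confined to {H, I}, which locks those values in; drop them from Kira, Nate, Omar, Hank, Grace.
Nate's domain is down to {F}, so Nate = F. Strike F from Kira.
That leaves Kira = C. So Omar, Hank can't be C.
Hank must be E (only option left). Eliminate E elsewhere: Omar.
So J goes to Omar.

Omar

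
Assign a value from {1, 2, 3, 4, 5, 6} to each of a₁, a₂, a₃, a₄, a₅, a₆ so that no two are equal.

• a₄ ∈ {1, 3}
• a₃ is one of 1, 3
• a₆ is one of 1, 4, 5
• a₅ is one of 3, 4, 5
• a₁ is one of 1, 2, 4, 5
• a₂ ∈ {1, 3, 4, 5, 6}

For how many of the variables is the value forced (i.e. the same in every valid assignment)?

2

The 6 variables draw from only 6 values {1, 2, 3, 4, 5, 6}, so each is used; only a₁ can be 2, hence a₁ = 2.
The 5 still-open variables draw from only 5 values {1, 3, 4, 5, 6}, so each is used; only a₂ can be 6, hence a₂ = 6.
The 2 variables a₃ and a₄ are confined to {1, 3}, which locks those values in; drop them from a₅, a₆.
Determined: a₁=2, a₂=6. The other variables each still have more than one consistent value. That makes 2.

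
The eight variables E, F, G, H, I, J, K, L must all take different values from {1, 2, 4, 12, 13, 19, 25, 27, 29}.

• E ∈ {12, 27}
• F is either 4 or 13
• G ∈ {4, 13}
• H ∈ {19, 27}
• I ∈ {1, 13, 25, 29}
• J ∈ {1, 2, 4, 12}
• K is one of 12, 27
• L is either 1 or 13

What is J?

2

The 2 variables E and K are confined to {12, 27}, which locks those values in; drop them from H, J.
H must be 19 (only option left).
F and G between them cover only {4, 13} — a naked pair. Remove those values from I, J, L.
That leaves L = 1. Strike 1 from I, J.
So J = 2.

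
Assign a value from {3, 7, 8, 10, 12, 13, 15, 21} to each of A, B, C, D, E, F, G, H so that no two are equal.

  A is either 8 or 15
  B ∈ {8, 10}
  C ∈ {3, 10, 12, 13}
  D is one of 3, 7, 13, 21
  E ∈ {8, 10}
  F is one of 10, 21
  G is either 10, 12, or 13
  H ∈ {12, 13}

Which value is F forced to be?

21

Among the 8 variables, 7 fits only D (and all 8 values in {3, 7, 8, 10, 12, 13, 15, 21} must be used), so D = 7.
Among the 7 still-open variables, 3 fits only C (and all 7 values in {3, 8, 10, 12, 13, 15, 21} must be used), so C = 3.
Among the 6 still-open variables, 15 fits only A (and all 6 values in {8, 10, 12, 13, 15, 21} must be used), so A = 15.
The 5 still-open variables draw from only 5 values {8, 10, 12, 13, 21}, so each is used; only F can be 21, hence F = 21.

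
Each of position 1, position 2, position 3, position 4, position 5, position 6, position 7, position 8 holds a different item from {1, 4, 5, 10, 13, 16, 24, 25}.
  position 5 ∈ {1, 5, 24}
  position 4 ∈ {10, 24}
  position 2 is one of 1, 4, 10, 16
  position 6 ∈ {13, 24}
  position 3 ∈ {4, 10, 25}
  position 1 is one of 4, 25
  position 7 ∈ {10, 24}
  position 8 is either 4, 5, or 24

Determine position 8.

5

The 8 variables together cover exactly {1, 4, 5, 10, 13, 16, 24, 25} — 8 values for 8 variables — and 13 appears only in position 6's list, so position 6 = 13.
The 7 still-open variables draw from only 7 values {1, 4, 5, 10, 16, 24, 25}, so each is used; only position 2 can be 16, hence position 2 = 16.
Among the 6 still-open variables, 1 fits only position 5 (and all 6 values in {1, 4, 5, 10, 24, 25} must be used), so position 5 = 1.
The 5 still-open variables draw from only 5 values {4, 5, 10, 24, 25}, so each is used; only position 8 can be 5, hence position 8 = 5.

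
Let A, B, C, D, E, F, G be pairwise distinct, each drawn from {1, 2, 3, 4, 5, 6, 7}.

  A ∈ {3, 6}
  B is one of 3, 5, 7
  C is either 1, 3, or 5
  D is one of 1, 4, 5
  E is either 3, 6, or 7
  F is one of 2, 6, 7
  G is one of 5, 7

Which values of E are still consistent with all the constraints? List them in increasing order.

3, 6, 7

Among the 7 variables, 2 fits only F (and all 7 values in {1, 2, 3, 4, 5, 6, 7} must be used), so F = 2.
Among the 6 still-open variables, 4 fits only D (and all 6 values in {1, 3, 4, 5, 6, 7} must be used), so D = 4.
Among the 5 still-open variables, 1 fits only C (and all 5 values in {1, 3, 5, 6, 7} must be used), so C = 1.
No further eliminations apply; E can still be any of 3, 6, 7.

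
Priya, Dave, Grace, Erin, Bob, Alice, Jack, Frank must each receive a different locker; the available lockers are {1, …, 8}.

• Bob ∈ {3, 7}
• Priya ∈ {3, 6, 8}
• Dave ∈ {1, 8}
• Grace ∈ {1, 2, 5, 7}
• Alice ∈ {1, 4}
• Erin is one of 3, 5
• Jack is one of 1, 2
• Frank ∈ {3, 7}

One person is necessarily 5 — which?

Erin

The 8 variables together cover exactly {1, 2, 3, 4, 5, 6, 7, 8} — 8 values for 8 variables — and 4 appears only in Alice's list, so Alice = 4.
The 7 still-open variables draw from only 7 values {1, 2, 3, 5, 6, 7, 8}, so each is used; only Priya can be 6, hence Priya = 6.
Among the 6 still-open variables, 8 fits only Dave (and all 6 values in {1, 2, 3, 5, 7, 8} must be used), so Dave = 8.
The 2 variables Bob and Frank are confined to {3, 7}, which locks those values in; drop them from Grace, Erin.
So 5 goes to Erin.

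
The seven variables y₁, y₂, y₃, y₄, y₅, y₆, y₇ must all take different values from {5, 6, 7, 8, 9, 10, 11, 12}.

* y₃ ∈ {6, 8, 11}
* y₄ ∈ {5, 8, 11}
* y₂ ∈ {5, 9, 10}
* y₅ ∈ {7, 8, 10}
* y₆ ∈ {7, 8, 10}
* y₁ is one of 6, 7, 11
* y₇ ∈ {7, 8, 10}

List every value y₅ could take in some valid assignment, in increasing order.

7, 8, 10

Among the 7 variables, 9 fits only y₂ (and all 7 values in {5, 6, 7, 8, 9, 10, 11} must be used), so y₂ = 9.
The 6 still-open variables together cover exactly {5, 6, 7, 8, 10, 11} — 6 values for 6 variables — and 5 appears only in y₄'s list, so y₄ = 5.
y₅, y₆, y₇ share exactly the 3 values {7, 8, 10}; by pigeonhole those values go to them, so strike 7, 8, 10 from y₁, y₃.
No further eliminations apply; y₅ can still be any of 7, 8, 10.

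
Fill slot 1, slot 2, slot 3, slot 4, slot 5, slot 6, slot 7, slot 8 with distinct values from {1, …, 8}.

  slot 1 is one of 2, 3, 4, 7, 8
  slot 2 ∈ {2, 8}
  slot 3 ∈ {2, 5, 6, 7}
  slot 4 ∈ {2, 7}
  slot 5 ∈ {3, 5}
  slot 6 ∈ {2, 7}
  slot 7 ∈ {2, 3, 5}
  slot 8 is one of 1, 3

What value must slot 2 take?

The 8 variables draw from only 8 values {1, 2, 3, 4, 5, 6, 7, 8}, so each is used; only slot 8 can be 1, hence slot 8 = 1.
The 7 still-open variables draw from only 7 values {2, 3, 4, 5, 6, 7, 8}, so each is used; only slot 1 can be 4, hence slot 1 = 4.
The 6 still-open variables together cover exactly {2, 3, 5, 6, 7, 8} — 6 values for 6 variables — and 6 appears only in slot 3's list, so slot 3 = 6.
The 5 still-open variables draw from only 5 values {2, 3, 5, 7, 8}, so each is used; only slot 2 can be 8, hence slot 2 = 8.

8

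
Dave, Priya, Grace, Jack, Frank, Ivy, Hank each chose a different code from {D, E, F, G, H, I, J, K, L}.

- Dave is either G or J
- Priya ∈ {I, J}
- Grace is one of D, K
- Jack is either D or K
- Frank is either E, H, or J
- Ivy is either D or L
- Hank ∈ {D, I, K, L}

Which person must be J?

Priya

The 2 variables Grace and Jack are confined to {D, K}, which locks those values in; drop them from Ivy, Hank.
Ivy has just one choice, so Ivy = L. Strike L from Hank.
That leaves Hank = I. Remove I from Priya.
So J goes to Priya.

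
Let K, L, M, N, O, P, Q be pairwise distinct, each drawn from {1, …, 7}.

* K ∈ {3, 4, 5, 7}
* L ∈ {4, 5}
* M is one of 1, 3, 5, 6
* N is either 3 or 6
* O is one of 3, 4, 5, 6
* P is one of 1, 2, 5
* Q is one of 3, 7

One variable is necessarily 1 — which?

Among the 7 variables, 2 fits only P (and all 7 values in {1, 2, 3, 4, 5, 6, 7} must be used), so P = 2.
The 6 still-open variables draw from only 6 values {1, 3, 4, 5, 6, 7}, so each is used; only M can be 1, hence M = 1.

M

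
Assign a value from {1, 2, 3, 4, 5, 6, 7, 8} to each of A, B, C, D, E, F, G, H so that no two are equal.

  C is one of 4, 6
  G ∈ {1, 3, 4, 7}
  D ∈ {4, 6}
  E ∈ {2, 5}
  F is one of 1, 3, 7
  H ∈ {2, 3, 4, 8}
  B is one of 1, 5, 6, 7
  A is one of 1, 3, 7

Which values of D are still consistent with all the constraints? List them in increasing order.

Among the 8 variables, 8 fits only H (and all 8 values in {1, 2, 3, 4, 5, 6, 7, 8} must be used), so H = 8.
The 7 still-open variables draw from only 7 values {1, 2, 3, 4, 5, 6, 7}, so each is used; only E can be 2, hence E = 2.
Among the 6 still-open variables, 5 fits only B (and all 6 values in {1, 3, 4, 5, 6, 7} must be used), so B = 5.
C and D between them cover only {4, 6} — a naked pair. Remove those values from G.
No further eliminations apply; D can still be any of 4, 6.

4, 6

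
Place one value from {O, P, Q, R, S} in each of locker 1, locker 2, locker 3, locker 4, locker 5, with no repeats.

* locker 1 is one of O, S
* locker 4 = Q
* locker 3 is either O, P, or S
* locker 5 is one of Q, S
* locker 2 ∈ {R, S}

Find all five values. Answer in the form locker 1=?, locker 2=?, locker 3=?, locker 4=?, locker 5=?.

locker 1=O, locker 2=R, locker 3=P, locker 4=Q, locker 5=S

locker 4's domain is down to {Q}, so locker 4 = Q. So locker 5 can't be Q.
locker 5's domain is down to {S}, so locker 5 = S. Remove S from locker 1, locker 2, locker 3.
locker 1 has just one choice, so locker 1 = O. So locker 3 can't be O.
That leaves locker 2 = R.
locker 3's domain is down to {P}, so locker 3 = P.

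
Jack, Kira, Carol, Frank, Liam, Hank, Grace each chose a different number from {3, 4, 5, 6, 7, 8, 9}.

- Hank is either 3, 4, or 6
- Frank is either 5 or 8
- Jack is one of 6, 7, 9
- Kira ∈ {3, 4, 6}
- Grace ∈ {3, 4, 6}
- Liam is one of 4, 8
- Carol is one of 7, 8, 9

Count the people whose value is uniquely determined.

2

The 7 variables draw from only 7 values {3, 4, 5, 6, 7, 8, 9}, so each is used; only Frank can be 5, hence Frank = 5.
Kira, Hank, Grace share exactly the 3 values {3, 4, 6}; by pigeonhole those values go to them, so strike 3, 4, 6 from Jack, Liam.
Liam must be 8 (only option left). Remove 8 from Carol.
Determined: Frank=5, Liam=8. The other people each still have more than one consistent value. That makes 2.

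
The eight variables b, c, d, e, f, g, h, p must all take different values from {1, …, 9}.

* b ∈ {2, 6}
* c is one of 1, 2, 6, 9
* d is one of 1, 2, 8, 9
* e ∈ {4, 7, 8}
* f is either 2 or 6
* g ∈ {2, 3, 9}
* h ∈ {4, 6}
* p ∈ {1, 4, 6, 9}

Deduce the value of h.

4

Among the 8 variables, 3 fits only g (and all 8 values in {1, 2, 3, 4, 6, 7, 8, 9} must be used), so g = 3.
The 7 still-open variables draw from only 7 values {1, 2, 4, 6, 7, 8, 9}, so each is used; only e can be 7, hence e = 7.
The 6 still-open variables together cover exactly {1, 2, 4, 6, 8, 9} — 6 values for 6 variables — and 8 appears only in d's list, so d = 8.
b and f share exactly the 2 values {2, 6}; by pigeonhole those values go to them, so strike 2, 6 from c, h, p.
So h = 4.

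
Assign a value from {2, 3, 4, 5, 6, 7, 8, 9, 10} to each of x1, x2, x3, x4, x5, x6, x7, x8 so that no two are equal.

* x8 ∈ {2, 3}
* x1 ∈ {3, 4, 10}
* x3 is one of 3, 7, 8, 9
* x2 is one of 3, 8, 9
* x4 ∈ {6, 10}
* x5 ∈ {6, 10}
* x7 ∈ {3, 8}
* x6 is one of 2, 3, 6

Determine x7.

8

The 8 variables draw from only 8 values {2, 3, 4, 6, 7, 8, 9, 10}, so each is used; only x1 can be 4, hence x1 = 4.
The 7 still-open variables together cover exactly {2, 3, 6, 7, 8, 9, 10} — 7 values for 7 variables — and 7 appears only in x3's list, so x3 = 7.
Among the 6 still-open variables, 9 fits only x2 (and all 6 values in {2, 3, 6, 8, 9, 10} must be used), so x2 = 9.
The 5 still-open variables together cover exactly {2, 3, 6, 8, 10} — 5 values for 5 variables — and 8 appears only in x7's list, so x7 = 8.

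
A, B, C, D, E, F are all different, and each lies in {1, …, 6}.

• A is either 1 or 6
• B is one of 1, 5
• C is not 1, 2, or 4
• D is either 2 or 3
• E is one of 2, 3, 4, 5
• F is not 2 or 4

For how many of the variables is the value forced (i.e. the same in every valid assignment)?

Among the 6 variables, 4 fits only E (and all 6 values in {1, 2, 3, 4, 5, 6} must be used), so E = 4.
The 5 still-open variables draw from only 5 values {1, 2, 3, 5, 6}, so each is used; only D can be 2, hence D = 2.
Determined: D=2, E=4. The other variables each still have more than one consistent value. That makes 2.

2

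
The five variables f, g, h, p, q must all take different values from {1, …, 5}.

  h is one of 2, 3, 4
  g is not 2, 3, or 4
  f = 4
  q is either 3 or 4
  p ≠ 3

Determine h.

2

f must be 4 (only option left). Eliminate 4 elsewhere: h, p, q.
q has just one choice, so q = 3. Eliminate 3 elsewhere: h.
So h = 2.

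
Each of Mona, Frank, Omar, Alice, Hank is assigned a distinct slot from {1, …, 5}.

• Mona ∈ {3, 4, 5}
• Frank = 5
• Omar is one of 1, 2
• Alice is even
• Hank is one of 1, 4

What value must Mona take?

3

Frank must be 5 (only option left). So Mona can't be 5.
Among the 4 still-open variables, 3 fits only Mona (and all 4 values in {1, 2, 3, 4} must be used), so Mona = 3.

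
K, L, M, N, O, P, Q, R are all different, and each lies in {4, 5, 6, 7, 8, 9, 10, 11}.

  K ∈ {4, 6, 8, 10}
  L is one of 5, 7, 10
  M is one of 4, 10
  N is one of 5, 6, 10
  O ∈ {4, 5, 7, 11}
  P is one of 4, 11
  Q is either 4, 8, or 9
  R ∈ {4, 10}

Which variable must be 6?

N

Among the 8 variables, 9 fits only Q (and all 8 values in {4, 5, 6, 7, 8, 9, 10, 11} must be used), so Q = 9.
Among the 7 still-open variables, 8 fits only K (and all 7 values in {4, 5, 6, 7, 8, 10, 11} must be used), so K = 8.
The 6 still-open variables draw from only 6 values {4, 5, 6, 7, 10, 11}, so each is used; only N can be 6, hence N = 6.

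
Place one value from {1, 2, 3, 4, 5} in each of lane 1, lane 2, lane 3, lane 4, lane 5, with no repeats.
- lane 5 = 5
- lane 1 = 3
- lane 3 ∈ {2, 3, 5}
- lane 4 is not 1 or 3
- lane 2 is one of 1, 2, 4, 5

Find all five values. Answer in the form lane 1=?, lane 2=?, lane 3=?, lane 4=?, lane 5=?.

lane 1=3, lane 2=1, lane 3=2, lane 4=4, lane 5=5

lane 1 must be 3 (only option left). So lane 3 can't be 3.
lane 5 has just one choice, so lane 5 = 5. Strike 5 from lane 2, lane 3, lane 4.
lane 3 has just one choice, so lane 3 = 2. Remove 2 from lane 2, lane 4.
lane 4 has just one choice, so lane 4 = 4. Remove 4 from lane 2.
lane 2 must be 1 (only option left).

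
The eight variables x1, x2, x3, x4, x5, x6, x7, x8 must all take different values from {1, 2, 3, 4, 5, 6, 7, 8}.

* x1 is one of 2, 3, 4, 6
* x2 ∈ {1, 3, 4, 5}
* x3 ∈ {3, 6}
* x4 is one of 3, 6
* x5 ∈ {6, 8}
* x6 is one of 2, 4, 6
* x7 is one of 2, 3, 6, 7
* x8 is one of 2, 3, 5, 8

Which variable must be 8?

Among the 8 variables, 1 fits only x2 (and all 8 values in {1, 2, 3, 4, 5, 6, 7, 8} must be used), so x2 = 1.
The 7 still-open variables together cover exactly {2, 3, 4, 5, 6, 7, 8} — 7 values for 7 variables — and 5 appears only in x8's list, so x8 = 5.
Among the 6 still-open variables, 7 fits only x7 (and all 6 values in {2, 3, 4, 6, 7, 8} must be used), so x7 = 7.
Among the 5 still-open variables, 8 fits only x5 (and all 5 values in {2, 3, 4, 6, 8} must be used), so x5 = 8.

x5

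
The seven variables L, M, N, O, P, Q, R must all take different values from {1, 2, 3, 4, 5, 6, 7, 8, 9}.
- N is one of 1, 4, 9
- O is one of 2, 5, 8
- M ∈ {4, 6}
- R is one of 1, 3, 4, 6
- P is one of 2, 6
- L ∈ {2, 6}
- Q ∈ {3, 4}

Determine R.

1

L and P share exactly the 2 values {2, 6}; by pigeonhole those values go to them, so strike 2, 6 from M, O, R.
M has just one choice, so M = 4. Eliminate 4 elsewhere: N, Q, R.
Q's domain is down to {3}, so Q = 3. Strike 3 from R.
So R = 1.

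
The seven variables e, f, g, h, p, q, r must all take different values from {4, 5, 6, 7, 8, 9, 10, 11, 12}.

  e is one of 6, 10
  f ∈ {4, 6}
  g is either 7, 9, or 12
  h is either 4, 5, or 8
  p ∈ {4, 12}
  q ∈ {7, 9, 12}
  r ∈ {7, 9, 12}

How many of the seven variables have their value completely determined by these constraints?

3

The 3 variables g, q, r are confined to {7, 9, 12}, which locks those values in; drop them from p.
p's domain is down to {4}, so p = 4. Strike 4 from f, h.
f's domain is down to {6}, so f = 6. Eliminate 6 elsewhere: e.
That leaves e = 10.
Determined: e=10, f=6, p=4. The other variables each still have more than one consistent value. That makes 3.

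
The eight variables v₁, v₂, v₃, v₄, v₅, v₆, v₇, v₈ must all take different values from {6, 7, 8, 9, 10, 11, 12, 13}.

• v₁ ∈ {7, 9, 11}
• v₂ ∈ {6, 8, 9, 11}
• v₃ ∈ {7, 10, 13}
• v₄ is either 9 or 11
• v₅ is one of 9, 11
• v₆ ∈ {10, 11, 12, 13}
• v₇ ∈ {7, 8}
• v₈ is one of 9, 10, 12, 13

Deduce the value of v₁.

7

The 8 variables together cover exactly {6, 7, 8, 9, 10, 11, 12, 13} — 8 values for 8 variables — and 6 appears only in v₂'s list, so v₂ = 6.
The 7 still-open variables together cover exactly {7, 8, 9, 10, 11, 12, 13} — 7 values for 7 variables — and 8 appears only in v₇'s list, so v₇ = 8.
The 2 variables v₄ and v₅ are confined to {9, 11}, which locks those values in; drop them from v₁, v₆, v₈.
So v₁ = 7.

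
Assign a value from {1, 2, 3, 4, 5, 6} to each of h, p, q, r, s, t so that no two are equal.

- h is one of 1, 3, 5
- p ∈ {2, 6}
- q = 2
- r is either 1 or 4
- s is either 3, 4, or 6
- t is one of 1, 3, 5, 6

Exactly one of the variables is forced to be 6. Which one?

p

q must be 2 (only option left). Eliminate 2 elsewhere: p.
So 6 goes to p.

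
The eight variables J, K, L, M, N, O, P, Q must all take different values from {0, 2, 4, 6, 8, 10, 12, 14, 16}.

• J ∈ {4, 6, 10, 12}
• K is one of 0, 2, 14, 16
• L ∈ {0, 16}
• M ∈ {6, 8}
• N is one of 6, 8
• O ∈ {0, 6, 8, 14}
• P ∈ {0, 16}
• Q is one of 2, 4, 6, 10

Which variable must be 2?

L and P between them cover only {0, 16} — a naked pair. Remove those values from K, O.
M and N between them cover only {6, 8} — a naked pair. Remove those values from J, O, Q.
That leaves O = 14. Strike 14 from K.
So 2 goes to K.

K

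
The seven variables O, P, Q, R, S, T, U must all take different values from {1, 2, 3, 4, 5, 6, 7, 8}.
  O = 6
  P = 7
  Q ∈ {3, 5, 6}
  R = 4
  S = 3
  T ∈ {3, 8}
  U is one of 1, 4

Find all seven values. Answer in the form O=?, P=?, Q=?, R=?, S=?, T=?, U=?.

O=6, P=7, Q=5, R=4, S=3, T=8, U=1

O's domain is down to {6}, so O = 6. So Q can't be 6.
P's domain is down to {7}, so P = 7.
R has just one choice, so R = 4. So U can't be 4.
S has just one choice, so S = 3. Strike 3 from Q, T.
T must be 8 (only option left).
U's domain is down to {1}, so U = 1.
That leaves Q = 5.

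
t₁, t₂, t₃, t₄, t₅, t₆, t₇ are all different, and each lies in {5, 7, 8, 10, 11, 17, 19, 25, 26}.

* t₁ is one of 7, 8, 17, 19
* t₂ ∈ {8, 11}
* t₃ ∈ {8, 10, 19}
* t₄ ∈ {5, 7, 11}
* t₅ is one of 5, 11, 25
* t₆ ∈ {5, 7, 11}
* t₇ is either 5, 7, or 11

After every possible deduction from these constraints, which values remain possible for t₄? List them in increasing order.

t₄, t₆, t₇ share exactly the 3 values {5, 7, 11}; by pigeonhole those values go to them, so strike 5, 7, 11 from t₁, t₂, t₅.
t₂ must be 8 (only option left). Eliminate 8 elsewhere: t₁, t₃.
t₅ has just one choice, so t₅ = 25.
No further eliminations apply; t₄ can still be any of 5, 7, 11.

5, 7, 11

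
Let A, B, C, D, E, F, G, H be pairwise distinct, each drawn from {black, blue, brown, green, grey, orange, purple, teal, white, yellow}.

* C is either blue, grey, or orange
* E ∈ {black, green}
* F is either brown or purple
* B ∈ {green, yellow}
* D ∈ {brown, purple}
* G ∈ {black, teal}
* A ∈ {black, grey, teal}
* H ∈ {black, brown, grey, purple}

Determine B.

D and F share exactly the 2 values {brown, purple}; by pigeonhole those values go to them, so strike brown, purple from H.
A, G, H share exactly the 3 values {black, grey, teal}; by pigeonhole those values go to them, so strike black, grey, teal from C, E.
E must be green (only option left). Eliminate green elsewhere: B.
So B = yellow.

yellow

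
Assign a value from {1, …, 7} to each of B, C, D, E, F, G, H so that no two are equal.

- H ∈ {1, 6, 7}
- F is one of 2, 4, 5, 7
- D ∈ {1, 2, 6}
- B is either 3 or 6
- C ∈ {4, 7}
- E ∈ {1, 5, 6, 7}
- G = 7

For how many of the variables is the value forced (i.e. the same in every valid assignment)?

3

G's domain is down to {7}, so G = 7. Eliminate 7 elsewhere: C, E, F, H.
C must be 4 (only option left). So F can't be 4.
Among the 5 still-open variables, 3 fits only B (and all 5 values in {1, 2, 3, 5, 6} must be used), so B = 3.
Determined: B=3, C=4, G=7. The other variables each still have more than one consistent value. That makes 3.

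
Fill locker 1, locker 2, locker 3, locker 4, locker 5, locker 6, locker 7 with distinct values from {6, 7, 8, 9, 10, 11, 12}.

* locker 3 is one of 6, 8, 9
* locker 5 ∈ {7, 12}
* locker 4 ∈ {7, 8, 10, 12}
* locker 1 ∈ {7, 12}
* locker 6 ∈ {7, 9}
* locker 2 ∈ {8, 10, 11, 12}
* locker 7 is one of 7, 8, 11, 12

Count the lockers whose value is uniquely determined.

2

Among the 7 variables, 6 fits only locker 3 (and all 7 values in {6, 7, 8, 9, 10, 11, 12} must be used), so locker 3 = 6.
Among the 6 still-open variables, 9 fits only locker 6 (and all 6 values in {7, 8, 9, 10, 11, 12} must be used), so locker 6 = 9.
locker 1 and locker 5 between them cover only {7, 12} — a naked pair. Remove those values from locker 2, locker 4, locker 7.
Determined: locker 3=6, locker 6=9. The other lockers each still have more than one consistent value. That makes 2.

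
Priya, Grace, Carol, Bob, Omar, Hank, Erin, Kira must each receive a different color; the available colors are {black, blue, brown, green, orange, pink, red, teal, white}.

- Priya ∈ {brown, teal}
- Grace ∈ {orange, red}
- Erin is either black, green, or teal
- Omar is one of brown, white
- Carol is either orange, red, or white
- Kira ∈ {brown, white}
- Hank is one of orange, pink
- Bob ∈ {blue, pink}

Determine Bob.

Omar and Kira share exactly the 2 values {brown, white}; by pigeonhole those values go to them, so strike brown, white from Priya, Carol.
Priya's domain is down to {teal}, so Priya = teal. Eliminate teal elsewhere: Erin.
Grace and Carol between them cover only {orange, red} — a naked pair. Remove those values from Hank.
That leaves Hank = pink. Eliminate pink elsewhere: Bob.
So Bob = blue.

blue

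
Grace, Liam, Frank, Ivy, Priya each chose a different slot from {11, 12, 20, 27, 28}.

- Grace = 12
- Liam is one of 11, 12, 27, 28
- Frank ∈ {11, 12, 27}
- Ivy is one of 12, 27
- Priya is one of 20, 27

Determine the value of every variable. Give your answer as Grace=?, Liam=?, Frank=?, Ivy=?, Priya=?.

Grace's domain is down to {12}, so Grace = 12. Eliminate 12 elsewhere: Liam, Frank, Ivy.
Ivy must be 27 (only option left). Remove 27 from Liam, Frank, Priya.
Priya has just one choice, so Priya = 20.
Frank must be 11 (only option left). Remove 11 from Liam.
Liam must be 28 (only option left).

Grace=12, Liam=28, Frank=11, Ivy=27, Priya=20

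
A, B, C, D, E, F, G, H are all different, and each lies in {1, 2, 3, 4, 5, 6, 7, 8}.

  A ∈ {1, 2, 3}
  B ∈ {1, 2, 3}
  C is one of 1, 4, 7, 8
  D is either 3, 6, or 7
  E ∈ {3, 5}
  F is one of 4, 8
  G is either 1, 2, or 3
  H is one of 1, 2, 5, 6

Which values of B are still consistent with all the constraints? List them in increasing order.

The 3 variables A, B, G are confined to {1, 2, 3}, which locks those values in; drop them from C, D, E, H.
E has just one choice, so E = 5. Eliminate 5 elsewhere: H.
H must be 6 (only option left). So D can't be 6.
That leaves D = 7. Remove 7 from C.
No further eliminations apply; B can still be any of 1, 2, 3.

1, 2, 3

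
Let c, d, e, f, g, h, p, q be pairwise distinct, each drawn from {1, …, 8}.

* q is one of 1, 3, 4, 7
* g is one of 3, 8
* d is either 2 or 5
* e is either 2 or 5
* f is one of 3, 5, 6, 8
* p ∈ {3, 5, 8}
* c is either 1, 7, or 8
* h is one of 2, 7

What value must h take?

The 8 variables draw from only 8 values {1, 2, 3, 4, 5, 6, 7, 8}, so each is used; only q can be 4, hence q = 4.
The 7 still-open variables draw from only 7 values {1, 2, 3, 5, 6, 7, 8}, so each is used; only c can be 1, hence c = 1.
Among the 6 still-open variables, 6 fits only f (and all 6 values in {2, 3, 5, 6, 7, 8} must be used), so f = 6.
The 5 still-open variables draw from only 5 values {2, 3, 5, 7, 8}, so each is used; only h can be 7, hence h = 7.

7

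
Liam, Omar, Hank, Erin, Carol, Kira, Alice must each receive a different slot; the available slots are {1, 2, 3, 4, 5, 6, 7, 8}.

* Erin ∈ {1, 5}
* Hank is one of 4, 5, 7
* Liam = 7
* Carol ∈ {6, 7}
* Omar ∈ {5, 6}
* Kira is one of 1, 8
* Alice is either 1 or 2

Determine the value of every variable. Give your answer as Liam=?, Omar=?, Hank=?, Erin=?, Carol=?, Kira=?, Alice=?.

Liam=7, Omar=5, Hank=4, Erin=1, Carol=6, Kira=8, Alice=2

Liam has just one choice, so Liam = 7. So Hank, Carol can't be 7.
Carol has just one choice, so Carol = 6. Eliminate 6 elsewhere: Omar.
Omar has just one choice, so Omar = 5. Remove 5 from Hank, Erin.
Hank must be 4 (only option left).
Erin must be 1 (only option left). Strike 1 from Kira, Alice.
Kira has just one choice, so Kira = 8.
Alice has just one choice, so Alice = 2.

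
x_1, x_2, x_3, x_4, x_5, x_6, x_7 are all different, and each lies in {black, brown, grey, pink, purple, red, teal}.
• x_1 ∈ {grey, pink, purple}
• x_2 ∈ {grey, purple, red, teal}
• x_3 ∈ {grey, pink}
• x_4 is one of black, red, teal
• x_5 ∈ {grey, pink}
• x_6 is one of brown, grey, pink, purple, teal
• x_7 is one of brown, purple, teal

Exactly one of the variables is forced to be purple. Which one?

x_1

The 7 variables draw from only 7 values {black, brown, grey, pink, purple, red, teal}, so each is used; only x_4 can be black, hence x_4 = black.
The 6 still-open variables draw from only 6 values {brown, grey, pink, purple, red, teal}, so each is used; only x_2 can be red, hence x_2 = red.
The 2 variables x_3 and x_5 are confined to {grey, pink}, which locks those values in; drop them from x_1, x_6.
So purple goes to x_1.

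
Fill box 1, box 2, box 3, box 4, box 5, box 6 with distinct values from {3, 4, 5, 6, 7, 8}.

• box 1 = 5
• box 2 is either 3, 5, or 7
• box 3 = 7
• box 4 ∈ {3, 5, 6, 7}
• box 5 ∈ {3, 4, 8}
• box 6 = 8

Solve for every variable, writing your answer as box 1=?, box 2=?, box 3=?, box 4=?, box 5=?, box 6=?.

box 1's domain is down to {5}, so box 1 = 5. So box 2, box 4 can't be 5.
That leaves box 3 = 7. Strike 7 from box 2, box 4.
That leaves box 6 = 8. Strike 8 from box 5.
box 2 has just one choice, so box 2 = 3. Eliminate 3 elsewhere: box 4, box 5.
box 4 must be 6 (only option left).
box 5 has just one choice, so box 5 = 4.

box 1=5, box 2=3, box 3=7, box 4=6, box 5=4, box 6=8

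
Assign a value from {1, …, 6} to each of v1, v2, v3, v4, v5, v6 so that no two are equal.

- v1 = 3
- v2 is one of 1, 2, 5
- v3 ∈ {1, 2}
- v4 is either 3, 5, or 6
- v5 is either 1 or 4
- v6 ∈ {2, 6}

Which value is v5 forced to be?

v1's domain is down to {3}, so v1 = 3. So v4 can't be 3.
The 5 still-open variables together cover exactly {1, 2, 4, 5, 6} — 5 values for 5 variables — and 4 appears only in v5's list, so v5 = 4.

4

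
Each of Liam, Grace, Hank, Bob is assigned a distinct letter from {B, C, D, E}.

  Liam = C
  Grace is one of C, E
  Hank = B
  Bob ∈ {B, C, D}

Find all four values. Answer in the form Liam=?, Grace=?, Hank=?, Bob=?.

Liam's domain is down to {C}, so Liam = C. Eliminate C elsewhere: Grace, Bob.
Grace's domain is down to {E}, so Grace = E.
That leaves Hank = B. So Bob can't be B.
Bob has just one choice, so Bob = D.

Liam=C, Grace=E, Hank=B, Bob=D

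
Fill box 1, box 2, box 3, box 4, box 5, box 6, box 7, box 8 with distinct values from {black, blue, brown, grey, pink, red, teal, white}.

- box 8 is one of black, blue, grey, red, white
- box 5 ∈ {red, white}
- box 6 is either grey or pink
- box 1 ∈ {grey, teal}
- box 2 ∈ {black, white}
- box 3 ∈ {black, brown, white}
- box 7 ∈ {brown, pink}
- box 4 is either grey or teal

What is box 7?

brown

The 8 variables draw from only 8 values {black, blue, brown, grey, pink, red, teal, white}, so each is used; only box 8 can be blue, hence box 8 = blue.
The 7 still-open variables together cover exactly {black, brown, grey, pink, red, teal, white} — 7 values for 7 variables — and red appears only in box 5's list, so box 5 = red.
The 2 variables box 1 and box 4 are confined to {grey, teal}, which locks those values in; drop them from box 6.
box 6 must be pink (only option left). Remove pink from box 7.
So box 7 = brown.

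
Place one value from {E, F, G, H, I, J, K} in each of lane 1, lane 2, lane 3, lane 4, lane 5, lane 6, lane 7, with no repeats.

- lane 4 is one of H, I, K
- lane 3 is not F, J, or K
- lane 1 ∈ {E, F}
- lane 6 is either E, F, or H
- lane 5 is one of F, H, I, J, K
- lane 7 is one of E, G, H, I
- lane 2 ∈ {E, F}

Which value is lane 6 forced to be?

The 7 variables together cover exactly {E, F, G, H, I, J, K} — 7 values for 7 variables — and J appears only in lane 5's list, so lane 5 = J.
Among the 6 still-open variables, K fits only lane 4 (and all 6 values in {E, F, G, H, I, K} must be used), so lane 4 = K.
The 2 variables lane 1 and lane 2 are confined to {E, F}, which locks those values in; drop them from lane 3, lane 6, lane 7.
So lane 6 = H.

H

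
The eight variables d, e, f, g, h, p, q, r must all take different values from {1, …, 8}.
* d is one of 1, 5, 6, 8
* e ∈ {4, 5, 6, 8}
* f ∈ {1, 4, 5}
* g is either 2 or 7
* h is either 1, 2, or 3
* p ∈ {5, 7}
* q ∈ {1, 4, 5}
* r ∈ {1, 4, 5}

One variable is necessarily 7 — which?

The 8 variables draw from only 8 values {1, 2, 3, 4, 5, 6, 7, 8}, so each is used; only h can be 3, hence h = 3.
Among the 7 still-open variables, 2 fits only g (and all 7 values in {1, 2, 4, 5, 6, 7, 8} must be used), so g = 2.
The 6 still-open variables together cover exactly {1, 4, 5, 6, 7, 8} — 6 values for 6 variables — and 7 appears only in p's list, so p = 7.

p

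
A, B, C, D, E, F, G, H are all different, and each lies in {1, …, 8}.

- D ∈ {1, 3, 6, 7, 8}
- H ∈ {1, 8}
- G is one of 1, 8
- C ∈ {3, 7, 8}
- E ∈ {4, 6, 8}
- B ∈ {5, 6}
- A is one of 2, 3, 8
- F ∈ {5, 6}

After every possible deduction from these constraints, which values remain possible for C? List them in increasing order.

Among the 8 variables, 2 fits only A (and all 8 values in {1, 2, 3, 4, 5, 6, 7, 8} must be used), so A = 2.
The 7 still-open variables draw from only 7 values {1, 3, 4, 5, 6, 7, 8}, so each is used; only E can be 4, hence E = 4.
B and F between them cover only {5, 6} — a naked pair. Remove those values from D.
G and H share exactly the 2 values {1, 8}; by pigeonhole those values go to them, so strike 1, 8 from C, D.
No further eliminations apply; C can still be any of 3, 7.

3, 7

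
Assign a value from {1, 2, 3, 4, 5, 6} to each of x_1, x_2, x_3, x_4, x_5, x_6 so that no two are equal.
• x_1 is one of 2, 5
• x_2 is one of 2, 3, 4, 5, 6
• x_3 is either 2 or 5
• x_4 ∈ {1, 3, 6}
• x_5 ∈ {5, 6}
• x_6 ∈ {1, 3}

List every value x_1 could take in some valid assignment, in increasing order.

Among the 6 variables, 4 fits only x_2 (and all 6 values in {1, 2, 3, 4, 5, 6} must be used), so x_2 = 4.
The 2 variables x_1 and x_3 are confined to {2, 5}, which locks those values in; drop them from x_5.
x_5 has just one choice, so x_5 = 6. So x_4 can't be 6.
No further eliminations apply; x_1 can still be any of 2, 5.

2, 5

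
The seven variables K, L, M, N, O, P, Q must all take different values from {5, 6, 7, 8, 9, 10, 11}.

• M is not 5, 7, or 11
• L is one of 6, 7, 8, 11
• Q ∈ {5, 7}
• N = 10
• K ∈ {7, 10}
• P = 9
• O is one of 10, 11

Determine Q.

N has just one choice, so N = 10. So K, M, O can't be 10.
O has just one choice, so O = 11. Strike 11 from L.
P's domain is down to {9}, so P = 9. Eliminate 9 elsewhere: M.
K has just one choice, so K = 7. So L, Q can't be 7.
So Q = 5.

5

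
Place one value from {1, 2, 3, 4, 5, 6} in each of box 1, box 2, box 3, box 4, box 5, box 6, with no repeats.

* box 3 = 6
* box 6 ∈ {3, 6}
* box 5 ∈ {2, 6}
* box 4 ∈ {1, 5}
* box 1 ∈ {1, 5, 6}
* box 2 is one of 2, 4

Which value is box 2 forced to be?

4

box 3 has just one choice, so box 3 = 6. Remove 6 from box 1, box 5, box 6.
That leaves box 5 = 2. Eliminate 2 elsewhere: box 2.
So box 2 = 4.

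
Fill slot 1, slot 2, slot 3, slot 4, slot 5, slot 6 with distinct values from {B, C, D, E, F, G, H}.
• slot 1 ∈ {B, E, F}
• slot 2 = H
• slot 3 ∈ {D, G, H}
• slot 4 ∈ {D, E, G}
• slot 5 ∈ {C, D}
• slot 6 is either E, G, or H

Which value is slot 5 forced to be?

C

slot 2's domain is down to {H}, so slot 2 = H. Eliminate H elsewhere: slot 3, slot 6.
slot 3, slot 4, slot 6 between them cover only {D, E, G} — a naked triple. Remove those values from slot 1, slot 5.
So slot 5 = C.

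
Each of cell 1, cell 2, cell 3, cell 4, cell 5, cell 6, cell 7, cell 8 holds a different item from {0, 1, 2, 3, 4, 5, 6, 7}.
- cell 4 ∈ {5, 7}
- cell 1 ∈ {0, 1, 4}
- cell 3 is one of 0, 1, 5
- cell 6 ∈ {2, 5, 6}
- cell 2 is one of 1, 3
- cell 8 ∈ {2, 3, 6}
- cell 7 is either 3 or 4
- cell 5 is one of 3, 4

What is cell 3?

The 8 variables draw from only 8 values {0, 1, 2, 3, 4, 5, 6, 7}, so each is used; only cell 4 can be 7, hence cell 4 = 7.
cell 5 and cell 7 between them cover only {3, 4} — a naked pair. Remove those values from cell 1, cell 2, cell 8.
cell 2 has just one choice, so cell 2 = 1. So cell 1, cell 3 can't be 1.
cell 1 has just one choice, so cell 1 = 0. Strike 0 from cell 3.
So cell 3 = 5.

5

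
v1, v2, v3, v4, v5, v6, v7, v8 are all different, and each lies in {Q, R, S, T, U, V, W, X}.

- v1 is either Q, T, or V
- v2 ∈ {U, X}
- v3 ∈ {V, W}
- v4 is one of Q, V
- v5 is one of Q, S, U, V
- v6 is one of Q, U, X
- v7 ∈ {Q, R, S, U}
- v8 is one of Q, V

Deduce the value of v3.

The 8 variables together cover exactly {Q, R, S, T, U, V, W, X} — 8 values for 8 variables — and R appears only in v7's list, so v7 = R.
The 7 still-open variables draw from only 7 values {Q, S, T, U, V, W, X}, so each is used; only v5 can be S, hence v5 = S.
Among the 6 still-open variables, T fits only v1 (and all 6 values in {Q, T, U, V, W, X} must be used), so v1 = T.
Among the 5 still-open variables, W fits only v3 (and all 5 values in {Q, U, V, W, X} must be used), so v3 = W.

W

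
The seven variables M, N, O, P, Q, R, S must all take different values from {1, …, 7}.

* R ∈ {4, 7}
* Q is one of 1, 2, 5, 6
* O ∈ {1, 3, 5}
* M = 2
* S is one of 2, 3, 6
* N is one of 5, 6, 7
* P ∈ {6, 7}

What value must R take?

M's domain is down to {2}, so M = 2. Strike 2 from Q, S.
The 6 still-open variables draw from only 6 values {1, 3, 4, 5, 6, 7}, so each is used; only R can be 4, hence R = 4.

4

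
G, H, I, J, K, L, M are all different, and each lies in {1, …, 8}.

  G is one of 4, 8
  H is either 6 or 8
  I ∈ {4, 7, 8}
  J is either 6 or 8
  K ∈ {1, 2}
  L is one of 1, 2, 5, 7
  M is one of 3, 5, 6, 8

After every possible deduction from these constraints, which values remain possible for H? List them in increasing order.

6, 8

H and J between them cover only {6, 8} — a naked pair. Remove those values from G, I, M.
G's domain is down to {4}, so G = 4. Strike 4 from I.
I's domain is down to {7}, so I = 7. Remove 7 from L.
No further eliminations apply; H can still be any of 6, 8.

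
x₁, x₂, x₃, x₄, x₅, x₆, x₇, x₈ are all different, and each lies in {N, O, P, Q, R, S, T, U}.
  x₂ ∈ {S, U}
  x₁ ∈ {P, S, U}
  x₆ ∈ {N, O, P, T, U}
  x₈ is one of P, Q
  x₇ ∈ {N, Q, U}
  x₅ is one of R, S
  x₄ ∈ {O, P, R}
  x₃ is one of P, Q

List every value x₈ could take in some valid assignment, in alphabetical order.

P, Q

Among the 8 variables, T fits only x₆ (and all 8 values in {N, O, P, Q, R, S, T, U} must be used), so x₆ = T.
The 7 still-open variables together cover exactly {N, O, P, Q, R, S, U} — 7 values for 7 variables — and N appears only in x₇'s list, so x₇ = N.
Among the 6 still-open variables, O fits only x₄ (and all 6 values in {O, P, Q, R, S, U} must be used), so x₄ = O.
Among the 5 still-open variables, R fits only x₅ (and all 5 values in {P, Q, R, S, U} must be used), so x₅ = R.
The 2 variables x₃ and x₈ are confined to {P, Q}, which locks those values in; drop them from x₁.
No further eliminations apply; x₈ can still be any of P, Q.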